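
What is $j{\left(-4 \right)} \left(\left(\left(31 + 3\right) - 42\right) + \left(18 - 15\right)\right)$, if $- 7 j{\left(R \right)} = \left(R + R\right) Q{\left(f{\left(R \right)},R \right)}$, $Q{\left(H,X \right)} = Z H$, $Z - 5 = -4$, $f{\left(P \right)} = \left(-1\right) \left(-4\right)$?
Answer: $- \frac{160}{7} \approx -22.857$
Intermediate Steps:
$f{\left(P \right)} = 4$
$Z = 1$ ($Z = 5 - 4 = 1$)
$Q{\left(H,X \right)} = H$ ($Q{\left(H,X \right)} = 1 H = H$)
$j{\left(R \right)} = - \frac{8 R}{7}$ ($j{\left(R \right)} = - \frac{\left(R + R\right) 4}{7} = - \frac{2 R 4}{7} = - \frac{8 R}{7}$)
$j{\left(-4 \right)} \left(\left(\left(31 + 3\right) - 42\right) + \left(18 - 15\right)\right) = \left(- \frac{8}{7}\right) \left(-4\right) \left(\left(\left(31 + 3\right) - 42\right) + \left(18 - 15\right)\right) = \frac{32 \left(\left(34 - 42\right) + 3\right)}{7} = \frac{32 \left(-8 + 3\right)}{7} = \frac{32}{7} \left(-5\right) = - \frac{160}{7}$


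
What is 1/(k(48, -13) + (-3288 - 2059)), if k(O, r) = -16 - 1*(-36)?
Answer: -1/5327 ≈ -0.00018772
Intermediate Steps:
k(O, r) = 20 (k(O, r) = -16 + 36 = 20)
1/(k(48, -13) + (-3288 - 2059)) = 1/(20 + (-3288 - 2059)) = 1/(20 - 5347) = 1/(-5327) = -1/5327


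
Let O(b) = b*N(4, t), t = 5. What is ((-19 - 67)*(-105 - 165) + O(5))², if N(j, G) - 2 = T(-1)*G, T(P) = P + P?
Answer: 537312400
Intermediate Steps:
T(P) = 2*P
N(j, G) = 2 - 2*G (N(j, G) = 2 + (2*(-1))*G = 2 - 2*G)
O(b) = -8*b (O(b) = b*(2 - 2*5) = b*(2 - 10) = b*(-8) = -8*b)
((-19 - 67)*(-105 - 165) + O(5))² = ((-19 - 67)*(-105 - 165) - 8*5)² = (-86*(-270) - 40)² = (23220 - 40)² = 23180² = 537312400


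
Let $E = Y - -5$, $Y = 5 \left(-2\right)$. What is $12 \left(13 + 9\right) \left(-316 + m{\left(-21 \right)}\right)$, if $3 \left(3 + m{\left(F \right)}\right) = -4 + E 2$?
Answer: $-85448$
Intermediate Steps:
$Y = -10$
$E = -5$ ($E = -10 - -5 = -10 + 5 = -5$)
$m{\left(F \right)} = - \frac{23}{3}$ ($m{\left(F \right)} = -3 + \frac{-4 - 10}{3} = -3 + \frac{1}{3} \left(-14\right) = -3 - \frac{14}{3} = - \frac{23}{3}$)
$12 \left(13 + 9\right) \left(-316 + m{\left(-21 \right)}\right) = 12 \left(13 + 9\right) \left(-316 - \frac{23}{3}\right) = 12 \cdot 22 \left(- \frac{971}{3}\right) = 264 \left(- \frac{971}{3}\right) = -85448$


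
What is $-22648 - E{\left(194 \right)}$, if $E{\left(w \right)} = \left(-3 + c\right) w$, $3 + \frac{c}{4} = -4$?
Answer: $-16634$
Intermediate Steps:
$c = -28$ ($c = -12 + 4 \left(-4\right) = -12 - 16 = -28$)
$E{\left(w \right)} = - 31 w$ ($E{\left(w \right)} = \left(-3 - 28\right) w = - 31 w$)
$-22648 - E{\left(194 \right)} = -22648 - \left(-31\right) 194 = -22648 - -6014 = -22648 + 6014 = -16634$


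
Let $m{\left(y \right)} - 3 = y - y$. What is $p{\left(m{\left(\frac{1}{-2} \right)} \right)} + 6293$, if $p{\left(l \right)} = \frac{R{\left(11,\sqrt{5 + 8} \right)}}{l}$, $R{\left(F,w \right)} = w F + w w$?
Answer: $\frac{18892}{3} + \frac{11 \sqrt{13}}{3} \approx 6310.6$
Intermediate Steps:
$m{\left(y \right)} = 3$ ($m{\left(y \right)} = 3 + \left(y - y\right) = 3 + 0 = 3$)
$R{\left(F,w \right)} = w^{2} + F w$ ($R{\left(F,w \right)} = F w + w^{2} = w^{2} + F w$)
$p{\left(l \right)} = \frac{\sqrt{13} \left(11 + \sqrt{13}\right)}{l}$ ($p{\left(l \right)} = \frac{\sqrt{5 + 8} \left(11 + \sqrt{5 + 8}\right)}{l} = \frac{\sqrt{13} \left(11 + \sqrt{13}\right)}{l}$)
$p{\left(m{\left(\frac{1}{-2} \right)} \right)} + 6293 = \frac{13 + 11 \sqrt{13}}{3} + 6293 = \left(\frac{13}{3} + \frac{11 \sqrt{13}}{3}\right) + 6293 = \frac{18892}{3} + \frac{11 \sqrt{13}}{3}$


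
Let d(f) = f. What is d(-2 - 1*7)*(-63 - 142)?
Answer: 1845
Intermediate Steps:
d(-2 - 1*7)*(-63 - 142) = (-2 - 1*7)*(-63 - 142) = (-2 - 7)*(-205) = -9*(-205) = 1845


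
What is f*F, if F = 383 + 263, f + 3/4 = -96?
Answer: -125001/2 ≈ -62501.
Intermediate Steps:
f = -387/4 (f = -3/4 - 96 = -387/4 ≈ -96.750)
F = 646
f*F = -387/4*646 = -125001/2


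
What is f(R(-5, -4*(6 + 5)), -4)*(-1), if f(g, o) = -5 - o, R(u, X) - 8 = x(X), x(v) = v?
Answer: 1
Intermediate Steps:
R(u, X) = 8 + X
f(R(-5, -4*(6 + 5)), -4)*(-1) = (-5 - 1*(-4))*(-1) = (-5 + 4)*(-1) = -1*(-1) = 1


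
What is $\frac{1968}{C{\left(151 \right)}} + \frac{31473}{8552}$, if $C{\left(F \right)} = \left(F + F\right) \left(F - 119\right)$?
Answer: $\frac{5015397}{1291352} \approx 3.8838$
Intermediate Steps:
$C{\left(F \right)} = 2 F \left(-119 + F\right)$ ($C{\left(F \right)} = 2 F \left(F - 119\right) = 2 F \left(-119 + F\right)$)
$\frac{1968}{C{\left(151 \right)}} + \frac{31473}{8552} = \frac{1968}{2 \cdot 151 \left(-119 + 151\right)} + \frac{31473}{8552} = \frac{1968}{2 \cdot 151 \cdot 32} + 31473 \cdot \frac{1}{8552} = \frac{1968}{9664} + \frac{31473}{8552} = 1968 \cdot \frac{1}{9664} + \frac{31473}{8552} = \frac{123}{604} + \frac{31473}{8552} = \frac{5015397}{1291352}$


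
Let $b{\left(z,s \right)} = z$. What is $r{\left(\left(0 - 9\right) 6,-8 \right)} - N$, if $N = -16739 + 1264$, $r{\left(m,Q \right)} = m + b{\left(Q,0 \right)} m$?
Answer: $15853$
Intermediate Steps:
$r{\left(m,Q \right)} = m + Q m$
$N = -15475$
$r{\left(\left(0 - 9\right) 6,-8 \right)} - N = \left(0 - 9\right) 6 \left(1 - 8\right) - -15475 = \left(-9\right) 6 \left(-7\right) + 15475 = \left(-54\right) \left(-7\right) + 15475 = 378 + 15475 = 15853$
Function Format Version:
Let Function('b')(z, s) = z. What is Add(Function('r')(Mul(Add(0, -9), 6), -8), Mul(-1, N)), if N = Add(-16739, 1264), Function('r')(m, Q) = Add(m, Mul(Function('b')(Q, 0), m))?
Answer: 15853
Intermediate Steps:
Function('r')(m, Q) = Add(m, Mul(Q, m))
N = -15475
Add(Function('r')(Mul(Add(0, -9), 6), -8), Mul(-1, N)) = Add(Mul(Mul(Add(0, -9), 6), Add(1, -8)), Mul(-1, -15475)) = Add(Mul(Mul(-9, 6), -7), 15475) = Add(Mul(-54, -7), 15475) = Add(378, 15475) = 15853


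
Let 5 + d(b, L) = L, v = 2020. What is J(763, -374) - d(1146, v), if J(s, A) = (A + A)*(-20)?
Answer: 12945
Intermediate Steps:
d(b, L) = -5 + L
J(s, A) = -40*A (J(s, A) = (2*A)*(-20) = -40*A)
J(763, -374) - d(1146, v) = -40*(-374) - (-5 + 2020) = 14960 - 1*2015 = 14960 - 2015 = 12945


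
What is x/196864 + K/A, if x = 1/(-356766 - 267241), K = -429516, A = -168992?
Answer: 1648865134239743/648741878687488 ≈ 2.5416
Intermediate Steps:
x = -1/624007 (x = 1/(-624007) = -1/624007 ≈ -1.6025e-6)
x/196864 + K/A = -1/624007/196864 - 429516/(-168992) = -1/624007*1/196864 - 429516*(-1/168992) = -1/122844514048 + 107379/42248 = 1648865134239743/648741878687488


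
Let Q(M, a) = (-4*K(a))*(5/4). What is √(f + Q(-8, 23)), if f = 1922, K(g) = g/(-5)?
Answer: √1945 ≈ 44.102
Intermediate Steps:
K(g) = -g/5 (K(g) = g*(-⅕) = -g/5)
Q(M, a) = a (Q(M, a) = (-(-4)*a/5)*(5/4) = (4*a/5)*(5*(¼)) = (4*a/5)*(5/4) = a)
√(f + Q(-8, 23)) = √(1922 + 23) = √1945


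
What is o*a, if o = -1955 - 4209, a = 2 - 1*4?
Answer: 12328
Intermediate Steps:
a = -2 (a = 2 - 4 = -2)
o = -6164
o*a = -6164*(-2) = 12328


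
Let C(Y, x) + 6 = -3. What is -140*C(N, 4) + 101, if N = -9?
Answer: 1361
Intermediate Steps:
C(Y, x) = -9 (C(Y, x) = -6 - 3 = -9)
-140*C(N, 4) + 101 = -140*(-9) + 101 = 1260 + 101 = 1361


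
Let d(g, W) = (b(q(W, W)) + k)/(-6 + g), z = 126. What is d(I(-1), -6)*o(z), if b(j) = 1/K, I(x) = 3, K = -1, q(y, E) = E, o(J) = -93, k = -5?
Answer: -186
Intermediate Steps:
b(j) = -1 (b(j) = 1/(-1) = -1)
d(g, W) = -6/(-6 + g) (d(g, W) = (-1 - 5)/(-6 + g) = -6/(-6 + g))
d(I(-1), -6)*o(z) = -6/(-6 + 3)*(-93) = -6/(-3)*(-93) = -6*(-⅓)*(-93) = 2*(-93) = -186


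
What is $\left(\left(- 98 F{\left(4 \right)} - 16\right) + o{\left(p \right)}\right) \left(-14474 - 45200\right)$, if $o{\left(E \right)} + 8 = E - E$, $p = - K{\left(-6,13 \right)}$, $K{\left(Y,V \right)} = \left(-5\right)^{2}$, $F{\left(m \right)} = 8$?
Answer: $48216592$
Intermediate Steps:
$K{\left(Y,V \right)} = 25$
$p = -25$ ($p = \left(-1\right) 25 = -25$)
$o{\left(E \right)} = -8$ ($o{\left(E \right)} = -8 + \left(E - E\right) = -8 + 0 = -8$)
$\left(\left(- 98 F{\left(4 \right)} - 16\right) + o{\left(p \right)}\right) \left(-14474 - 45200\right) = \left(\left(\left(-98\right) 8 - 16\right) - 8\right) \left(-14474 - 45200\right) = \left(\left(-784 - 16\right) - 8\right) \left(-59674\right) = \left(-800 - 8\right) \left(-59674\right) = \left(-808\right) \left(-59674\right) = 48216592$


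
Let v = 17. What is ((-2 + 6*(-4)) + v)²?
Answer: 81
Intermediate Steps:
((-2 + 6*(-4)) + v)² = ((-2 + 6*(-4)) + 17)² = ((-2 - 24) + 17)² = (-26 + 17)² = (-9)² = 81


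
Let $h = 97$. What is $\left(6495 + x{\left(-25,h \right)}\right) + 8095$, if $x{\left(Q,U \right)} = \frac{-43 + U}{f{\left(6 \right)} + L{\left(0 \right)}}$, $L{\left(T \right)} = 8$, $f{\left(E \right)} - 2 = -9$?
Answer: $14644$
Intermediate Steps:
$f{\left(E \right)} = -7$ ($f{\left(E \right)} = 2 - 9 = -7$)
$x{\left(Q,U \right)} = -43 + U$ ($x{\left(Q,U \right)} = \frac{-43 + U}{-7 + 8} = \frac{-43 + U}{1} = \left(-43 + U\right) 1 = -43 + U$)
$\left(6495 + x{\left(-25,h \right)}\right) + 8095 = \left(6495 + \left(-43 + 97\right)\right) + 8095 = \left(6495 + 54\right) + 8095 = 6549 + 8095 = 14644$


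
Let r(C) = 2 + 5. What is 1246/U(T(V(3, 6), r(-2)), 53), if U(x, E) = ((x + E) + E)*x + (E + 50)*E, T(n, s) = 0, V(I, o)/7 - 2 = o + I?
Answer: 1246/5459 ≈ 0.22825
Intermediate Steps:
r(C) = 7
V(I, o) = 14 + 7*I + 7*o (V(I, o) = 14 + 7*(o + I) = 14 + 7*(I + o) = 14 + (7*I + 7*o) = 14 + 7*I + 7*o)
U(x, E) = E*(50 + E) + x*(x + 2*E) (U(x, E) = ((E + x) + E)*x + (50 + E)*E = (x + 2*E)*x + E*(50 + E) = x*(x + 2*E) + E*(50 + E) = E*(50 + E) + x*(x + 2*E))
1246/U(T(V(3, 6), r(-2)), 53) = 1246/(53² + 0² + 50*53 + 2*53*0) = 1246/(2809 + 0 + 2650 + 0) = 1246/5459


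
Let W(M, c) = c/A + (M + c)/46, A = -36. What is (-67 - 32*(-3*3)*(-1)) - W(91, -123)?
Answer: -98731/276 ≈ -357.72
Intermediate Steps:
W(M, c) = -5*c/828 + M/46 (W(M, c) = c/(-36) + (M + c)/46 = c*(-1/36) + (M + c)*(1/46) = -c/36 + (M/46 + c/46) = -5*c/828 + M/46)
(-67 - 32*(-3*3)*(-1)) - W(91, -123) = (-67 - 32*(-3*3)*(-1)) - (-5/828*(-123) + (1/46)*91) = (-67 - (-288)*(-1)) - (205/276 + 91/46) = (-67 - 32*9) - 1*751/276 = (-67 - 288) - 751/276 = -355 - 751/276 = -98731/276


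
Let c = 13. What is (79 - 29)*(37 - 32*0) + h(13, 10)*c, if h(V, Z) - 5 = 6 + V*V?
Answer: 4190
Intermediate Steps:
h(V, Z) = 11 + V² (h(V, Z) = 5 + (6 + V*V) = 5 + (6 + V²) = 11 + V²)
(79 - 29)*(37 - 32*0) + h(13, 10)*c = (79 - 29)*(37 - 32*0) + (11 + 13²)*13 = 50*(37 + 0) + (11 + 169)*13 = 50*37 + 180*13 = 1850 + 2340 = 4190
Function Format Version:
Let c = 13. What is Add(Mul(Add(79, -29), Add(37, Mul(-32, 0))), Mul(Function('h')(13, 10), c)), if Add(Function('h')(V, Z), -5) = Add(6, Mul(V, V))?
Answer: 4190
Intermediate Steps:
Function('h')(V, Z) = Add(11, Pow(V, 2)) (Function('h')(V, Z) = Add(5, Add(6, Mul(V, V))) = Add(5, Add(6, Pow(V, 2))) = Add(11, Pow(V, 2)))
Add(Mul(Add(79, -29), Add(37, Mul(-32, 0))), Mul(Function('h')(13, 10), c)) = Add(Mul(Add(79, -29), Add(37, Mul(-32, 0))), Mul(Add(11, Pow(13, 2)), 13)) = Add(Mul(50, Add(37, 0)), Mul(Add(11, 169), 13)) = Add(Mul(50, 37), Mul(180, 13)) = Add(1850, 2340) = 4190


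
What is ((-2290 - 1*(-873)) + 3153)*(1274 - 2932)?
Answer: -2878288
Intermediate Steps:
((-2290 - 1*(-873)) + 3153)*(1274 - 2932) = ((-2290 + 873) + 3153)*(-1658) = (-1417 + 3153)*(-1658) = 1736*(-1658) = -2878288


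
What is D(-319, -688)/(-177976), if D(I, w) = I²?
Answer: -101761/177976 ≈ -0.57177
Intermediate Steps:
D(-319, -688)/(-177976) = (-319)²/(-177976) = 101761*(-1/177976) = -101761/177976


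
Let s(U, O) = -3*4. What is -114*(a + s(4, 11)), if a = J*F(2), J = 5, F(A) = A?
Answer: 228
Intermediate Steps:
s(U, O) = -12
a = 10 (a = 5*2 = 10)
-114*(a + s(4, 11)) = -114*(10 - 12) = -114*(-2) = 228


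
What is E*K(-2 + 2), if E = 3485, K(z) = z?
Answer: 0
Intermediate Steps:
E*K(-2 + 2) = 3485*(-2 + 2) = 3485*0 = 0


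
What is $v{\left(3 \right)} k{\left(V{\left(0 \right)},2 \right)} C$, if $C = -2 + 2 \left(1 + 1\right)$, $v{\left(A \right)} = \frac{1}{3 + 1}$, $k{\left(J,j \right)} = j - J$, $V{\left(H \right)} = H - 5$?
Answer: $\frac{7}{2} \approx 3.5$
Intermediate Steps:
$V{\left(H \right)} = -5 + H$
$v{\left(A \right)} = \frac{1}{4}$
$C = 2$ ($C = -2 + 2 \cdot 2 = -2 + 4 = 2$)
$v{\left(3 \right)} k{\left(V{\left(0 \right)},2 \right)} C = \frac{2 - \left(-5 + 0\right)}{4} \cdot 2 = \frac{2 - -5}{4} \cdot 2 = \frac{2 + 5}{4} \cdot 2 = \frac{1}{4} \cdot 7 \cdot 2 = \frac{7}{4} \cdot 2 = \frac{7}{2}$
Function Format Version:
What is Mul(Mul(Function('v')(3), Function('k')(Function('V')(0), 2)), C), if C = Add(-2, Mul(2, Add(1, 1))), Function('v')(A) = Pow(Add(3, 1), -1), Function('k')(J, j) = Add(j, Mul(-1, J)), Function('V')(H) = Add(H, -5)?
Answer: Rational(7, 2) ≈ 3.5000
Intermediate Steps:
Function('V')(H) = Add(-5, H)
Function('v')(A) = Rational(1, 4) (Function('v')(A) = Pow(4, -1) = Rational(1, 4))
C = 2 (C = Add(-2, Mul(2, 2)) = Add(-2, 4) = 2)
Mul(Mul(Function('v')(3), Function('k')(Function('V')(0), 2)), C) = Mul(Mul(Rational(1, 4), Add(2, Mul(-1, Add(-5, 0)))), 2) = Mul(Mul(Rational(1, 4), Add(2, Mul(-1, -5))), 2) = Mul(Mul(Rational(1, 4), Add(2, 5)), 2) = Mul(Mul(Rational(1, 4), 7), 2) = Mul(Rational(7, 4), 2) = Rational(7, 2)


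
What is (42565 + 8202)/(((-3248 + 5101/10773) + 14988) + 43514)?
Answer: 546912891/595256443 ≈ 0.91879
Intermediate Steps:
(42565 + 8202)/(((-3248 + 5101/10773) + 14988) + 43514) = 50767/(((-3248 + 5101*(1/10773)) + 14988) + 43514) = 50767/(((-3248 + 5101/10773) + 14988) + 43514) = 50767/((-34985603/10773 + 14988) + 43514) = 50767/(126480121/10773 + 43514) = 50767/(595256443/10773) = 50767*(10773/595256443) = 546912891/595256443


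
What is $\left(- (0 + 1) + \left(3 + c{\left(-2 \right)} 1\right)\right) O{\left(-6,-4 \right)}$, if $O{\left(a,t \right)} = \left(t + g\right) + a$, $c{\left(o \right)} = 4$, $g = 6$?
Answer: $-24$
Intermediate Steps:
$O{\left(a,t \right)} = 6 + a + t$ ($O{\left(a,t \right)} = \left(t + 6\right) + a = \left(6 + t\right) + a = 6 + a + t$)
$\left(- (0 + 1) + \left(3 + c{\left(-2 \right)} 1\right)\right) O{\left(-6,-4 \right)} = \left(- (0 + 1) + \left(3 + 4 \cdot 1\right)\right) \left(6 - 6 - 4\right) = \left(\left(-1\right) 1 + \left(3 + 4\right)\right) \left(-4\right) = \left(-1 + 7\right) \left(-4\right) = 6 \left(-4\right) = -24$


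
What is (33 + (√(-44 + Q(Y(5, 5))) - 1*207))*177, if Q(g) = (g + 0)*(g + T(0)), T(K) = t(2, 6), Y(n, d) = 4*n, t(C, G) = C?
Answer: -30798 + 1062*√11 ≈ -27276.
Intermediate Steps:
T(K) = 2
Q(g) = g*(2 + g) (Q(g) = (g + 0)*(g + 2) = g*(2 + g))
(33 + (√(-44 + Q(Y(5, 5))) - 1*207))*177 = (33 + (√(-44 + (4*5)*(2 + 4*5)) - 1*207))*177 = (33 + (√(-44 + 20*(2 + 20)) - 207))*177 = (33 + (√(-44 + 20*22) - 207))*177 = (33 + (√(-44 + 440) - 207))*177 = (33 + (√396 - 207))*177 = (33 + (6*√11 - 207))*177 = (33 + (-207 + 6*√11))*177 = (-174 + 6*√11)*177 = -30798 + 1062*√11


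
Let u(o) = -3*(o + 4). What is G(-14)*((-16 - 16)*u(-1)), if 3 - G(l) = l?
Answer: 4896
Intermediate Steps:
u(o) = -12 - 3*o (u(o) = -3*(4 + o) = -12 - 3*o)
G(l) = 3 - l
G(-14)*((-16 - 16)*u(-1)) = (3 - 1*(-14))*((-16 - 16)*(-12 - 3*(-1))) = (3 + 14)*(-32*(-12 + 3)) = 17*(-32*(-9)) = 17*288 = 4896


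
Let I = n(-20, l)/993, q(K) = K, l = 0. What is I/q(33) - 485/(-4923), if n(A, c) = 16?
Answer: 1774637/17924643 ≈ 0.099005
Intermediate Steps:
I = 16/993 ≈ 0.016113
I/q(33) - 485/(-4923) = (16/993)/33 - 485/(-4923) = (16/993)*(1/33) - 485*(-1/4923) = 16/32769 + 485/4923 = 1774637/17924643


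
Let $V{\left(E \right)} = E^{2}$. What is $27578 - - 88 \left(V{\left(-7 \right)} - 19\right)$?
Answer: $30218$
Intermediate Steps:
$27578 - - 88 \left(V{\left(-7 \right)} - 19\right) = 27578 - - 88 \left(\left(-7\right)^{2} - 19\right) = 27578 - - 88 \left(49 - 19\right) = 27578 - \left(-88\right) 30 = 27578 - -2640 = 27578 + 2640 = 30218$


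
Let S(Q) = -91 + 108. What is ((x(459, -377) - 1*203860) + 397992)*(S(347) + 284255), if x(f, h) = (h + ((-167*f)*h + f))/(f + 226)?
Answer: 46017576973776/685 ≈ 6.7179e+10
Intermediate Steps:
S(Q) = 17
x(f, h) = (f + h - 167*f*h)/(226 + f) (x(f, h) = (h + (-167*f*h + f))/(226 + f) = (h + (f - 167*f*h))/(226 + f) = (f + h - 167*f*h)/(226 + f))
((x(459, -377) - 1*203860) + 397992)*(S(347) + 284255) = (((459 - 377 - 167*459*(-377))/(226 + 459) - 1*203860) + 397992)*(17 + 284255) = (((459 - 377 + 28898181)/685 - 203860) + 397992)*284272 = (((1/685)*28898263 - 203860) + 397992)*284272 = ((28898263/685 - 203860) + 397992)*284272 = (-110745837/685 + 397992)*284272 = (161878683/685)*284272 = 46017576973776/685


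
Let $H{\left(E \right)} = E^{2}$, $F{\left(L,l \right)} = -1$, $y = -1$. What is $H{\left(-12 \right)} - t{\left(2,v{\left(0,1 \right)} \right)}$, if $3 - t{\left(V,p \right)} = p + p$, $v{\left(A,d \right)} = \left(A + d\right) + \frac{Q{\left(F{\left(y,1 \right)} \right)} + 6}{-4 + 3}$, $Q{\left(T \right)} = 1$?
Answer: $129$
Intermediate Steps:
$v{\left(A,d \right)} = -7 + A + d$ ($v{\left(A,d \right)} = \left(A + d\right) + \frac{1 + 6}{-4 + 3} = \left(A + d\right) + \frac{7}{-1} = \left(A + d\right) + 7 \left(-1\right) = \left(A + d\right) - 7 = -7 + A + d$)
$t{\left(V,p \right)} = 3 - 2 p$ ($t{\left(V,p \right)} = 3 - \left(p + p\right) = 3 - 2 p$)
$H{\left(-12 \right)} - t{\left(2,v{\left(0,1 \right)} \right)} = \left(-12\right)^{2} - \left(3 - 2 \left(-7 + 0 + 1\right)\right) = 144 - \left(3 - -12\right) = 144 - \left(3 + 12\right) = 144 - 15 = 129$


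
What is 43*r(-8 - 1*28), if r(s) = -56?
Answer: -2408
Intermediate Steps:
43*r(-8 - 1*28) = 43*(-56) = -2408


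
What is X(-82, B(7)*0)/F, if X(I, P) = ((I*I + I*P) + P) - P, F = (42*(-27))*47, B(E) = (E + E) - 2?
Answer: -3362/26649 ≈ -0.12616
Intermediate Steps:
B(E) = -2 + 2*E (B(E) = 2*E - 2 = -2 + 2*E)
F = -53298 (F = -1134*47 = -53298)
X(I, P) = I**2 + I*P (X(I, P) = ((I**2 + I*P) + P) - P = (P + I**2 + I*P) - P = I**2 + I*P)
X(-82, B(7)*0)/F = -82*(-82 + (-2 + 2*7)*0)/(-53298) = -82*(-82 + (-2 + 14)*0)*(-1/53298) = -82*(-82 + 12*0)*(-1/53298) = -82*(-82 + 0)*(-1/53298) = -82*(-82)*(-1/53298) = 6724*(-1/53298) = -3362/26649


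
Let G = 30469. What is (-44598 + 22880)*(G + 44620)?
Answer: -1630782902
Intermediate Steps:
(-44598 + 22880)*(G + 44620) = (-44598 + 22880)*(30469 + 44620) = -21718*75089 = -1630782902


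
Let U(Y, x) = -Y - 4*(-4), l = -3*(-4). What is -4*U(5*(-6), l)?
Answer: -184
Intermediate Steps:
l = 12
U(Y, x) = 16 - Y (U(Y, x) = -Y + 16 = 16 - Y)
-4*U(5*(-6), l) = -4*(16 - 5*(-6)) = -4*(16 - 1*(-30)) = -4*(16 + 30) = -4*46 = -184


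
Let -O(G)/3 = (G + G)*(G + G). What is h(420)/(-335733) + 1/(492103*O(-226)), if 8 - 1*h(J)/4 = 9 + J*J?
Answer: 70940446296080537/33754129591611696 ≈ 2.1017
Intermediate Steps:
O(G) = -12*G² (O(G) = -3*(G + G)*(G + G) = -3*2*G*2*G = -12*G²)
h(J) = -4 - 4*J² (h(J) = 32 - 4*(9 + J*J) = 32 - 4*(9 + J²) = 32 + (-36 - 4*J²) = -4 - 4*J²)
h(420)/(-335733) + 1/(492103*O(-226)) = (-4 - 4*420²)/(-335733) + 1/(492103*((-12*(-226)²))) = (-4 - 4*176400)*(-1/335733) + 1/(492103*((-12*51076))) = (-4 - 705600)*(-1/335733) + (1/492103)/(-612912) = -705604*(-1/335733) + (1/492103)*(-1/612912) = 705604/335733 - 1/301615833936 = 70940446296080537/33754129591611696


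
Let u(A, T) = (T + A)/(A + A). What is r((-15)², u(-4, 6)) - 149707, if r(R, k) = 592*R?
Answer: -16507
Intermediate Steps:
u(A, T) = (A + T)/(2*A) (u(A, T) = (A + T)/((2*A)) = (A + T)*(1/(2*A)) = (A + T)/(2*A))
r((-15)², u(-4, 6)) - 149707 = 592*(-15)² - 149707 = 592*225 - 149707 = 133200 - 149707 = -16507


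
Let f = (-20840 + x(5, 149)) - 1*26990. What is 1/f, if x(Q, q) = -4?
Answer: -1/47834 ≈ -2.0906e-5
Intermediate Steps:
f = -47834 (f = (-20840 - 4) - 1*26990 = -20844 - 26990 = -47834)
1/f = 1/(-47834) = -1/47834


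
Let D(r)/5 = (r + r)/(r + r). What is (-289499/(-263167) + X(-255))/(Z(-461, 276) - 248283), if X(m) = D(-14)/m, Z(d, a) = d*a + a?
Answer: -14501282/5036330303631 ≈ -2.8793e-6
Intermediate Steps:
D(r) = 5 (D(r) = 5*((r + r)/(r + r)) = 5*((2*r)/((2*r))) = 5*((2*r)*(1/(2*r))) = 5*1 = 5)
Z(d, a) = a + a*d (Z(d, a) = a*d + a = a + a*d)
X(m) = 5/m
(-289499/(-263167) + X(-255))/(Z(-461, 276) - 248283) = (-289499/(-263167) + 5/(-255))/(276*(1 - 461) - 248283) = (-289499*(-1/263167) + 5*(-1/255))/(276*(-460) - 248283) = (289499/263167 - 1/51)/(-126960 - 248283) = (14501282/13421517)/(-375243) = (14501282/13421517)*(-1/375243) = -14501282/5036330303631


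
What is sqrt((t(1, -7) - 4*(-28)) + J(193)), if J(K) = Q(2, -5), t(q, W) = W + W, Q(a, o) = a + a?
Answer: sqrt(102) ≈ 10.100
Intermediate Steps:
Q(a, o) = 2*a
t(q, W) = 2*W
J(K) = 4 (J(K) = 2*2 = 4)
sqrt((t(1, -7) - 4*(-28)) + J(193)) = sqrt((2*(-7) - 4*(-28)) + 4) = sqrt((-14 + 112) + 4) = sqrt(98 + 4) = sqrt(102)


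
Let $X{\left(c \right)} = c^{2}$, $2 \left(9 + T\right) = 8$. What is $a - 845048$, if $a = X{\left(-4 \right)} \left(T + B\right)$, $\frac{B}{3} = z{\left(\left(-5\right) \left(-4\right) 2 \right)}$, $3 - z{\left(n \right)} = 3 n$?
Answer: $-850744$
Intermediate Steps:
$T = -5$ ($T = -9 + \frac{1}{2} \cdot 8 = -9 + 4 = -5$)
$z{\left(n \right)} = 3 - 3 n$
$B = -351$ ($B = 3 \left(3 - 3 \left(-5\right) \left(-4\right) 2\right) = 3 \left(3 - 3 \cdot 20 \cdot 2\right) = 3 \left(3 - 120\right) = 3 \left(-117\right) = -351$)
$a = -5696$ ($a = \left(-4\right)^{2} \left(-5 - 351\right) = 16 \left(-356\right) = -5696$)
$a - 845048 = -5696 - 845048 = -850744$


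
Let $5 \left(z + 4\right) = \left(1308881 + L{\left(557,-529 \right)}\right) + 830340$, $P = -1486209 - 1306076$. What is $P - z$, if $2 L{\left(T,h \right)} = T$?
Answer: $- \frac{32201809}{10} \approx -3.2202 \cdot 10^{6}$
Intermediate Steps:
$L{\left(T,h \right)} = \frac{T}{2}$
$P = -2792285$
$z = \frac{4278959}{10}$ ($z = -4 + \frac{\left(1308881 + \frac{1}{2} \cdot 557\right) + 830340}{5} = -4 + \frac{\left(1308881 + \frac{557}{2}\right) + 830340}{5} = -4 + \frac{\frac{2618319}{2} + 830340}{5} = -4 + \frac{1}{5} \cdot \frac{4278999}{2} = -4 + \frac{4278999}{10} = \frac{4278959}{10} \approx 4.279 \cdot 10^{5}$)
$P - z = -2792285 - \frac{4278959}{10} = - \frac{32201809}{10}$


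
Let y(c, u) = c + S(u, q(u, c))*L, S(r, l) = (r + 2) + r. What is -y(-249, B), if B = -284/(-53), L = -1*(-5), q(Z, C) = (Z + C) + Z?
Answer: 9827/53 ≈ 185.42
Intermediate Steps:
q(Z, C) = C + 2*Z (q(Z, C) = (C + Z) + Z = C + 2*Z)
S(r, l) = 2 + 2*r (S(r, l) = (2 + r) + r = 2 + 2*r)
L = 5
B = 284/53 (B = -284*(-1/53) = 284/53 ≈ 5.3585)
y(c, u) = 10 + c + 10*u (y(c, u) = c + (2 + 2*u)*5 = c + (10 + 10*u) = 10 + c + 10*u)
-y(-249, B) = -(10 - 249 + 10*(284/53)) = -(10 - 249 + 2840/53) = -1*(-9827/53) = 9827/53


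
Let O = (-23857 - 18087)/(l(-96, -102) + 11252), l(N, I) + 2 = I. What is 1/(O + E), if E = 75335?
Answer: 2787/209948159 ≈ 1.3275e-5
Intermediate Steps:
l(N, I) = -2 + I
O = -10486/2787 (O = (-23857 - 18087)/((-2 - 102) + 11252) = -41944/(-104 + 11252) = -41944/11148 = -41944*1/11148 = -10486/2787 ≈ -3.7625)
1/(O + E) = 1/(-10486/2787 + 75335) = 1/(209948159/2787) = 2787/209948159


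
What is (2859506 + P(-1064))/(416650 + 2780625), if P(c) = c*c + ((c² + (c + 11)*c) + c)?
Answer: 6243026/3197275 ≈ 1.9526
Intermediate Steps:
P(c) = c + 2*c² + c*(11 + c) (P(c) = c² + ((c² + (11 + c)*c) + c) = c² + ((c² + c*(11 + c)) + c) = c² + (c + c² + c*(11 + c)) = c + 2*c² + c*(11 + c))
(2859506 + P(-1064))/(416650 + 2780625) = (2859506 + 3*(-1064)*(4 - 1064))/(416650 + 2780625) = (2859506 + 3*(-1064)*(-1060))/3197275 = (2859506 + 3383520)*(1/3197275) = 6243026*(1/3197275) = 6243026/3197275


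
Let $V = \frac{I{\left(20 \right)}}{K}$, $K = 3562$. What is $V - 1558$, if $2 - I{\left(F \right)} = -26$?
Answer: $- \frac{2774784}{1781} \approx -1558.0$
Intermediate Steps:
$I{\left(F \right)} = 28$ ($I{\left(F \right)} = 2 - -26 = 2 + 26 = 28$)
$V = \frac{14}{1781}$ ($V = \frac{28}{3562} = 28 \cdot \frac{1}{3562} = \frac{14}{1781} \approx 0.0078607$)
$V - 1558 = \frac{14}{1781} - 1558 = - \frac{2774784}{1781}$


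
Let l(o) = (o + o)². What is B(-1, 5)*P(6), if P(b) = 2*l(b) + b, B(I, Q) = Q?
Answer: 1470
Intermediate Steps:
l(o) = 4*o² (l(o) = (2*o)² = 4*o²)
P(b) = b + 8*b² (P(b) = 2*(4*b²) + b = 8*b² + b = b + 8*b²)
B(-1, 5)*P(6) = 5*(6*(1 + 8*6)) = 5*(6*(1 + 48)) = 5*(6*49) = 5*294 = 1470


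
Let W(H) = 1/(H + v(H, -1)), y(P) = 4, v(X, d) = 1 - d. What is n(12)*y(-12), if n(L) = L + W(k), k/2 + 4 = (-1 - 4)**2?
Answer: 529/11 ≈ 48.091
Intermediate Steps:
k = 42 (k = -8 + 2*(-1 - 4)**2 = -8 + 2*(-5)**2 = -8 + 2*25 = -8 + 50 = 42)
W(H) = 1/(2 + H) (W(H) = 1/(H + (1 - 1*(-1))) = 1/(H + (1 + 1)) = 1/(H + 2) = 1/(2 + H))
n(L) = 1/44 + L (n(L) = L + 1/(2 + 42) = L + 1/44 = 1/44 + L)
n(12)*y(-12) = (1/44 + 12)*4 = (529/44)*4 = 529/11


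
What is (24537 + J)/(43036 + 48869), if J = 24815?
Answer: 49352/91905 ≈ 0.53699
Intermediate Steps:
(24537 + J)/(43036 + 48869) = (24537 + 24815)/(43036 + 48869) = 49352/91905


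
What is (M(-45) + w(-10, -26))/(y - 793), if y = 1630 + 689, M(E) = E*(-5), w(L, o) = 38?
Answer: 263/1526 ≈ 0.17235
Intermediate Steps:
M(E) = -5*E
y = 2319
(M(-45) + w(-10, -26))/(y - 793) = (-5*(-45) + 38)/(2319 - 793) = (225 + 38)/1526 = 263*(1/1526) = 263/1526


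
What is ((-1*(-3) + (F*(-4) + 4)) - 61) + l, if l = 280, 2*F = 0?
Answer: 226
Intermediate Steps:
F = 0 (F = (½)*0 = 0)
((-1*(-3) + (F*(-4) + 4)) - 61) + l = ((-1*(-3) + (0*(-4) + 4)) - 61) + 280 = ((3 + (0 + 4)) - 61) + 280 = ((3 + 4) - 61) + 280 = (7 - 61) + 280 = -54 + 280 = 226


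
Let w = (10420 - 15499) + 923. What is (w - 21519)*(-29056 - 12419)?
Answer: 1064870625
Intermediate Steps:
w = -4156 (w = -5079 + 923 = -4156)
(w - 21519)*(-29056 - 12419) = (-4156 - 21519)*(-29056 - 12419) = -25675*(-41475) = 1064870625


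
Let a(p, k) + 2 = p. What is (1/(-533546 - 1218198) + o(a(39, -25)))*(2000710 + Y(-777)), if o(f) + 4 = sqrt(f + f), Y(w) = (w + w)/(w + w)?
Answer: -14018935960647/1751744 + 2000711*sqrt(74) ≈ 9.2079e+6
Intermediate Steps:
Y(w) = 1 (Y(w) = (2*w)/((2*w)) = (2*w)*(1/(2*w)) = 1)
a(p, k) = -2 + p
o(f) = -4 + sqrt(2)*sqrt(f) (o(f) = -4 + sqrt(f + f) = -4 + sqrt(2*f) = -4 + sqrt(2)*sqrt(f))
(1/(-533546 - 1218198) + o(a(39, -25)))*(2000710 + Y(-777)) = (1/(-533546 - 1218198) + (-4 + sqrt(2)*sqrt(-2 + 39)))*(2000710 + 1) = (1/(-1751744) + (-4 + sqrt(2)*sqrt(37)))*2000711 = (-1/1751744 + (-4 + sqrt(74)))*2000711 = (-7006977/1751744 + sqrt(74))*2000711 = -14018935960647/1751744 + 2000711*sqrt(74)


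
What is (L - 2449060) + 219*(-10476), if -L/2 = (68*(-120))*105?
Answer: -3029704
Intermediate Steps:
L = 1713600 (L = -2*68*(-120)*105 = -(-16320)*105 = -2*(-856800) = 1713600)
(L - 2449060) + 219*(-10476) = (1713600 - 2449060) + 219*(-10476) = -735460 - 2294244 = -3029704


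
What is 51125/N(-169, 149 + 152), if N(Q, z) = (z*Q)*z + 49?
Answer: -10225/3062304 ≈ -0.0033390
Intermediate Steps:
N(Q, z) = 49 + Q*z² (N(Q, z) = (Q*z)*z + 49 = Q*z² + 49 = 49 + Q*z²)
51125/N(-169, 149 + 152) = 51125/(49 - 169*(149 + 152)²) = 51125/(49 - 169*301²) = 51125/(49 - 169*90601) = 51125/(49 - 15311569) = 51125/(-15311520) = 51125*(-1/15311520) = -10225/3062304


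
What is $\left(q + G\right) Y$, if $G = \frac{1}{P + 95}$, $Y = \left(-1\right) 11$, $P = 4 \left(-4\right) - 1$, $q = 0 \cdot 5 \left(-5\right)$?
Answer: $- \frac{11}{78} \approx -0.14103$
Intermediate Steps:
$q = 0$ ($q = 0 \left(-5\right) = 0$)
$P = -17$ ($P = -16 - 1 = -17$)
$Y = -11$
$G = \frac{1}{78}$ ($G = \frac{1}{-17 + 95} = \frac{1}{78} \approx 0.012821$)
$\left(q + G\right) Y = \left(0 + \frac{1}{78}\right) \left(-11\right) = \frac{1}{78} \left(-11\right) = - \frac{11}{78}$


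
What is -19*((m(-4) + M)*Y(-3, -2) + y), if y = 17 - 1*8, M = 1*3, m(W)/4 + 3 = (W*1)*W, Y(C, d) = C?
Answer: 2964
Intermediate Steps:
m(W) = -12 + 4*W**2 (m(W) = -12 + 4*((W*1)*W) = -12 + 4*(W*W) = -12 + 4*W**2)
M = 3
y = 9 (y = 17 - 8 = 9)
-19*((m(-4) + M)*Y(-3, -2) + y) = -19*(((-12 + 4*(-4)**2) + 3)*(-3) + 9) = -19*(((-12 + 4*16) + 3)*(-3) + 9) = -19*(((-12 + 64) + 3)*(-3) + 9) = -19*((52 + 3)*(-3) + 9) = -19*(55*(-3) + 9) = -19*(-165 + 9) = -19*(-156) = 2964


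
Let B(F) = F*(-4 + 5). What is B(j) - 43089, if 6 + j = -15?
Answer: -43110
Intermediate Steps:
j = -21 (j = -6 - 15 = -21)
B(F) = F (B(F) = F*1 = F)
B(j) - 43089 = -21 - 43089 = -43110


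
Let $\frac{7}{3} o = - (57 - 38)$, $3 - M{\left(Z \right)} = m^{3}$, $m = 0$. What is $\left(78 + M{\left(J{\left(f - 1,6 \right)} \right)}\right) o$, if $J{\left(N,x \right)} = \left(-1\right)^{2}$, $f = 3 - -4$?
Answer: $- \frac{4617}{7} \approx -659.57$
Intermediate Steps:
$f = 7$ ($f = 3 + 4 = 7$)
$J{\left(N,x \right)} = 1$
$M{\left(Z \right)} = 3$ ($M{\left(Z \right)} = 3 - 0^{3} = 3 - 0 = 3 + 0 = 3$)
$o = - \frac{57}{7}$ ($o = \frac{3 \left(- (57 - 38)\right)}{7} = \frac{3 \left(\left(-1\right) 19\right)}{7} = \frac{3}{7} \left(-19\right) = - \frac{57}{7} \approx -8.1429$)
$\left(78 + M{\left(J{\left(f - 1,6 \right)} \right)}\right) o = \left(78 + 3\right) \left(- \frac{57}{7}\right) = 81 \left(- \frac{57}{7}\right) = - \frac{4617}{7}$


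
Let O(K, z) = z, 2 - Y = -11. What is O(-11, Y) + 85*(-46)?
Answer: -3897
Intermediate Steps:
Y = 13 (Y = 2 - 1*(-11) = 2 + 11 = 13)
O(-11, Y) + 85*(-46) = 13 + 85*(-46) = 13 - 3910 = -3897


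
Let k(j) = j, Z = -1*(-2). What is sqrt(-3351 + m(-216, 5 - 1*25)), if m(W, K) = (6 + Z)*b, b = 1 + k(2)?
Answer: I*sqrt(3327) ≈ 57.68*I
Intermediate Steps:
Z = 2
b = 3 (b = 1 + 2 = 3)
m(W, K) = 24 (m(W, K) = (6 + 2)*3 = 8*3 = 24)
sqrt(-3351 + m(-216, 5 - 1*25)) = sqrt(-3351 + 24) = sqrt(-3327) = I*sqrt(3327)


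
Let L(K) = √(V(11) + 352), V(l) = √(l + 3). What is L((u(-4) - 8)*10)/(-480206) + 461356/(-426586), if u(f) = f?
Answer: -230678/213293 - √(352 + √14)/480206 ≈ -1.0815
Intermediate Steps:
V(l) = √(3 + l)
L(K) = √(352 + √14) (L(K) = √(√(3 + 11) + 352) = √(√14 + 352) = √(352 + √14))
L((u(-4) - 8)*10)/(-480206) + 461356/(-426586) = √(352 + √14)/(-480206) + 461356/(-426586) = √(352 + √14)*(-1/480206) + 461356*(-1/426586) = -√(352 + √14)/480206 - 230678/213293 = -230678/213293 - √(352 + √14)/480206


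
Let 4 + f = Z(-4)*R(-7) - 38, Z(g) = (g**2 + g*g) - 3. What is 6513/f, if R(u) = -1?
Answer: -6513/71 ≈ -91.732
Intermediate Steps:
Z(g) = -3 + 2*g**2 (Z(g) = (g**2 + g**2) - 3 = 2*g**2 - 3 = -3 + 2*g**2)
f = -71 (f = -4 + ((-3 + 2*(-4)**2)*(-1) - 38) = -4 + ((-3 + 2*16)*(-1) - 38) = -4 + ((-3 + 32)*(-1) - 38) = -4 + (29*(-1) - 38) = -4 + (-29 - 38) = -4 - 67 = -71)
6513/f = 6513/(-71) = 6513*(-1/71) = -6513/71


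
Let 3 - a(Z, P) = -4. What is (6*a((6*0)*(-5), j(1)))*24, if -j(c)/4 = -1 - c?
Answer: 1008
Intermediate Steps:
j(c) = 4 + 4*c (j(c) = -4*(-1 - c) = 4 + 4*c)
a(Z, P) = 7 (a(Z, P) = 3 - 1*(-4) = 3 + 4 = 7)
(6*a((6*0)*(-5), j(1)))*24 = (6*7)*24 = 42*24 = 1008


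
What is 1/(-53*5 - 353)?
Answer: -1/618 ≈ -0.0016181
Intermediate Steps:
1/(-53*5 - 353) = 1/(-265 - 353) = 1/(-618) = -1/618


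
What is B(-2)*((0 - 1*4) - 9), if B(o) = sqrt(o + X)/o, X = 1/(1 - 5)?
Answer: 39*I/4 ≈ 9.75*I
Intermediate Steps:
X = -1/4 (X = 1/(-4) = -1/4 ≈ -0.25000)
B(o) = sqrt(-1/4 + o)/o (B(o) = sqrt(o - 1/4)/o = sqrt(-1/4 + o)/o)
B(-2)*((0 - 1*4) - 9) = ((1/2)*sqrt(-1 + 4*(-2))/(-2))*((0 - 1*4) - 9) = ((1/2)*(-1/2)*sqrt(-1 - 8))*((0 - 4) - 9) = ((1/2)*(-1/2)*sqrt(-9))*(-4 - 9) = ((1/2)*(-1/2)*(3*I))*(-13) = -3*I/4*(-13) = 39*I/4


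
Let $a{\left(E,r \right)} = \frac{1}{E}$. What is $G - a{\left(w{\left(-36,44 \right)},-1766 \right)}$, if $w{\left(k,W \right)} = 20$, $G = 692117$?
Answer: $\frac{13842339}{20} \approx 6.9212 \cdot 10^{5}$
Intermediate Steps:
$G - a{\left(w{\left(-36,44 \right)},-1766 \right)} = 692117 - \frac{1}{20} = \frac{13842339}{20}$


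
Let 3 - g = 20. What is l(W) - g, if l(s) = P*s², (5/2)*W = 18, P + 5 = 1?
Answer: -4759/25 ≈ -190.36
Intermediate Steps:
P = -4 (P = -5 + 1 = -4)
g = -17 (g = 3 - 1*20 = 3 - 20 = -17)
W = 36/5 (W = (⅖)*18 = 36/5 ≈ 7.2000)
l(s) = -4*s²
l(W) - g = -4*(36/5)² - 1*(-17) = -4*1296/25 + 17 = -5184/25 + 17 = -4759/25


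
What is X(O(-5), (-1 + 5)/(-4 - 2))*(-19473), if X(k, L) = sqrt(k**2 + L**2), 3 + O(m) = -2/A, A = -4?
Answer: -6491*sqrt(241)/2 ≈ -50384.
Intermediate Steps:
O(m) = -5/2 (O(m) = -3 - 2/(-4) = -3 - 2*(-1/4) = -3 + 1/2 = -5/2)
X(k, L) = sqrt(L**2 + k**2)
X(O(-5), (-1 + 5)/(-4 - 2))*(-19473) = sqrt(((-1 + 5)/(-4 - 2))**2 + (-5/2)**2)*(-19473) = sqrt((4/(-6))**2 + 25/4)*(-19473) = sqrt((4*(-1/6))**2 + 25/4)*(-19473) = sqrt((-2/3)**2 + 25/4)*(-19473) = sqrt(4/9 + 25/4)*(-19473) = sqrt(241/36)*(-19473) = (sqrt(241)/6)*(-19473) = -6491*sqrt(241)/2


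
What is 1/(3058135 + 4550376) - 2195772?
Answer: -16706555415491/7608511 ≈ -2.1958e+6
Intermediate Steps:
1/(3058135 + 4550376) - 2195772 = 1/7608511 - 2195772 = -16706555415491/7608511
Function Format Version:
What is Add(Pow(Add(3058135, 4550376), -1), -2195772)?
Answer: Rational(-16706555415491, 7608511) ≈ -2.1958e+6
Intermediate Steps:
Add(Pow(Add(3058135, 4550376), -1), -2195772) = Add(Pow(7608511, -1), -2195772) = Add(Rational(1, 7608511), -2195772) = Rational(-16706555415491, 7608511)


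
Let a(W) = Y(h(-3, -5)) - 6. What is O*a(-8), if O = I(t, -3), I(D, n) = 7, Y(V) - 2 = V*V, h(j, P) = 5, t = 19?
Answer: 147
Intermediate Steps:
Y(V) = 2 + V**2 (Y(V) = 2 + V*V = 2 + V**2)
a(W) = 21 (a(W) = (2 + 5**2) - 6 = (2 + 25) - 6 = 27 - 6 = 21)
O = 7
O*a(-8) = 7*21 = 147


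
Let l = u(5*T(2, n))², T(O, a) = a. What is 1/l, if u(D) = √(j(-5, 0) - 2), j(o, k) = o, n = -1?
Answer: -⅐ ≈ -0.14286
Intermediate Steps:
u(D) = I*√7 (u(D) = √(-5 - 2) = √(-7) = I*√7)
l = -7 (l = (I*√7)² = -7)
1/l = 1/(-7) = -⅐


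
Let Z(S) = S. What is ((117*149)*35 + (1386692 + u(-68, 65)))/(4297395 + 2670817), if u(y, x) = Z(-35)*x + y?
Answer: 498626/1742053 ≈ 0.28623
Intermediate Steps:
u(y, x) = y - 35*x (u(y, x) = -35*x + y = y - 35*x)
((117*149)*35 + (1386692 + u(-68, 65)))/(4297395 + 2670817) = ((117*149)*35 + (1386692 + (-68 - 35*65)))/(4297395 + 2670817) = (17433*35 + (1386692 + (-68 - 2275)))/6968212 = (610155 + (1386692 - 2343))*(1/6968212) = (610155 + 1384349)*(1/6968212) = 1994504*(1/6968212) = 498626/1742053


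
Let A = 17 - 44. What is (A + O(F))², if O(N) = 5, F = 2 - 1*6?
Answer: 484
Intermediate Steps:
F = -4 (F = 2 - 6 = -4)
A = -27
(A + O(F))² = (-27 + 5)² = (-22)² = 484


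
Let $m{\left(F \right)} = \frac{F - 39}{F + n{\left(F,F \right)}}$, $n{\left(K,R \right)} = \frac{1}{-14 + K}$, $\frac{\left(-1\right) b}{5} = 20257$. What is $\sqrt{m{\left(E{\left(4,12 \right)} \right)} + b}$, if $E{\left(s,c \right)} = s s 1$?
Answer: $\frac{i \sqrt{110300883}}{33} \approx 318.26 i$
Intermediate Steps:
$E{\left(s,c \right)} = s^{2}$ ($E{\left(s,c \right)} = s^{2} \cdot 1 = s^{2}$)
$b = -101285$ ($b = \left(-5\right) 20257 = -101285$)
$m{\left(F \right)} = \frac{-39 + F}{F + \frac{1}{-14 + F}}$ ($m{\left(F \right)} = \frac{F - 39}{F + \frac{1}{-14 + F}} = \frac{-39 + F}{F + \frac{1}{-14 + F}}$)
$\sqrt{m{\left(E{\left(4,12 \right)} \right)} + b} = \sqrt{\frac{\left(-39 + 4^{2}\right) \left(-14 + 4^{2}\right)}{1 + 4^{2} \left(-14 + 4^{2}\right)} - 101285} = \sqrt{\frac{\left(-39 + 16\right) \left(-14 + 16\right)}{1 + 16 \left(-14 + 16\right)} - 101285} = \sqrt{\frac{1}{1 + 16 \cdot 2} \left(-23\right) 2 - 101285} = \sqrt{\frac{1}{1 + 32} \left(-23\right) 2 - 101285} = \sqrt{\frac{1}{33} \left(-23\right) 2 - 101285} = \sqrt{- \frac{46}{33} - 101285} = \sqrt{- \frac{3342451}{33}} = \frac{i \sqrt{110300883}}{33}$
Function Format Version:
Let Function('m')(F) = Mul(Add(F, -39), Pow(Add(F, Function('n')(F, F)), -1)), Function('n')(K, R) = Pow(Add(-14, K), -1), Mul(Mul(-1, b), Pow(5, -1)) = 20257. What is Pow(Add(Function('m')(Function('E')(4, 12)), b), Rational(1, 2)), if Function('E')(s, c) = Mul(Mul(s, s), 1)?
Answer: Mul(Rational(1, 33), I, Pow(110300883, Rational(1, 2))) ≈ Mul(318.26, I)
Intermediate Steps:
Function('E')(s, c) = Pow(s, 2) (Function('E')(s, c) = Mul(Pow(s, 2), 1) = Pow(s, 2))
b = -101285 (b = Mul(-5, 20257) = -101285)
Function('m')(F) = Mul(Pow(Add(F, Pow(Add(-14, F), -1)), -1), Add(-39, F)) (Function('m')(F) = Mul(Add(F, -39), Pow(Add(F, Pow(Add(-14, F), -1)), -1)) = Mul(Add(-39, F), Pow(Add(F, Pow(Add(-14, F), -1)), -1)) = Mul(Pow(Add(F, Pow(Add(-14, F), -1)), -1), Add(-39, F)))
Pow(Add(Function('m')(Function('E')(4, 12)), b), Rational(1, 2)) = Pow(Add(Mul(Pow(Add(1, Mul(Pow(4, 2), Add(-14, Pow(4, 2)))), -1), Add(-39, Pow(4, 2)), Add(-14, Pow(4, 2))), -101285), Rational(1, 2)) = Pow(Add(Mul(Pow(Add(1, Mul(16, Add(-14, 16))), -1), Add(-39, 16), Add(-14, 16)), -101285), Rational(1, 2)) = Pow(Add(Mul(Pow(Add(1, Mul(16, 2)), -1), -23, 2), -101285), Rational(1, 2)) = Pow(Add(Mul(Pow(Add(1, 32), -1), -23, 2), -101285), Rational(1, 2)) = Pow(Add(Mul(Pow(33, -1), -23, 2), -101285), Rational(1, 2)) = Pow(Add(Mul(Rational(1, 33), -23, 2), -101285), Rational(1, 2)) = Pow(Add(Rational(-46, 33), -101285), Rational(1, 2)) = Pow(Rational(-3342451, 33), Rational(1, 2)) = Mul(Rational(1, 33), I, Pow(110300883, Rational(1, 2)))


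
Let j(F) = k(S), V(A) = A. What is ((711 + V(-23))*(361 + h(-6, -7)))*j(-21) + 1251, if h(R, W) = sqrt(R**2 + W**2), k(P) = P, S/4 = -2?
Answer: -1985693 - 5504*sqrt(85) ≈ -2.0364e+6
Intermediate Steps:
S = -8 (S = 4*(-2) = -8)
j(F) = -8
((711 + V(-23))*(361 + h(-6, -7)))*j(-21) + 1251 = ((711 - 23)*(361 + sqrt((-6)**2 + (-7)**2)))*(-8) + 1251 = (688*(361 + sqrt(36 + 49)))*(-8) + 1251 = (688*(361 + sqrt(85)))*(-8) + 1251 = (248368 + 688*sqrt(85))*(-8) + 1251 = (-1986944 - 5504*sqrt(85)) + 1251 = -1985693 - 5504*sqrt(85)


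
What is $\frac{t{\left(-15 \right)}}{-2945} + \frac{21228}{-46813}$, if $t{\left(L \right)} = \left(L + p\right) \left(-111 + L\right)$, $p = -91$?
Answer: $- \frac{687750888}{137864285} \approx -4.9886$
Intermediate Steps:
$t{\left(L \right)} = \left(-111 + L\right) \left(-91 + L\right)$ ($t{\left(L \right)} = \left(L - 91\right) \left(-111 + L\right) = \left(-91 + L\right) \left(-111 + L\right) = \left(-111 + L\right) \left(-91 + L\right)$)
$\frac{t{\left(-15 \right)}}{-2945} + \frac{21228}{-46813} = \frac{10101 + \left(-15\right)^{2} - -3030}{-2945} + \frac{21228}{-46813} = \left(10101 + 225 + 3030\right) \left(- \frac{1}{2945}\right) + 21228 \left(- \frac{1}{46813}\right) = 13356 \left(- \frac{1}{2945}\right) - \frac{21228}{46813} = - \frac{13356}{2945} - \frac{21228}{46813} = - \frac{687750888}{137864285}$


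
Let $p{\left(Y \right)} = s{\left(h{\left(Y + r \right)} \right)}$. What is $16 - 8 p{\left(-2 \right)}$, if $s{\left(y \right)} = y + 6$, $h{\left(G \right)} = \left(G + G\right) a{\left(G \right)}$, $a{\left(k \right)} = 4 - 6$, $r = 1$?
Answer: $-64$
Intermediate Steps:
$a{\left(k \right)} = -2$ ($a{\left(k \right)} = 4 - 6 = -2$)
$h{\left(G \right)} = - 4 G$ ($h{\left(G \right)} = \left(G + G\right) \left(-2\right) = 2 G \left(-2\right) = - 4 G$)
$s{\left(y \right)} = 6 + y$
$p{\left(Y \right)} = 2 - 4 Y$ ($p{\left(Y \right)} = 6 - 4 \left(Y + 1\right) = 6 - 4 \left(1 + Y\right) = 6 - \left(4 + 4 Y\right) = 2 - 4 Y$)
$16 - 8 p{\left(-2 \right)} = 16 - 8 \left(2 - -8\right) = 16 - 8 \left(2 + 8\right) = 16 - 80 = -64$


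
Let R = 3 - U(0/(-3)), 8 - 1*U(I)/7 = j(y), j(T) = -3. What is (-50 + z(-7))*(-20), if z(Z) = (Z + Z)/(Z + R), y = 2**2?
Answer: 80720/81 ≈ 996.54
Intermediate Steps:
y = 4
U(I) = 77 (U(I) = 56 - 7*(-3) = 56 + 21 = 77)
R = -74 (R = 3 - 1*77 = 3 - 77 = -74)
z(Z) = 2*Z/(-74 + Z) (z(Z) = (Z + Z)/(Z - 74) = (2*Z)/(-74 + Z) = 2*Z/(-74 + Z))
(-50 + z(-7))*(-20) = (-50 + 2*(-7)/(-74 - 7))*(-20) = (-50 + 2*(-7)/(-81))*(-20) = (-50 + 2*(-7)*(-1/81))*(-20) = (-50 + 14/81)*(-20) = -4036/81*(-20) = 80720/81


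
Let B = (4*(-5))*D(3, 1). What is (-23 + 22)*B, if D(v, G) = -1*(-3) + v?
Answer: 120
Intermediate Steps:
D(v, G) = 3 + v
B = -120 (B = (4*(-5))*(3 + 3) = -20*6 = -120)
(-23 + 22)*B = (-23 + 22)*(-120) = -1*(-120) = 120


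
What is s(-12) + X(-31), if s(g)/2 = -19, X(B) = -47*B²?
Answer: -45205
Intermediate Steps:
s(g) = -38 (s(g) = 2*(-19) = -38)
s(-12) + X(-31) = -38 - 47*(-31)² = -38 - 47*961 = -38 - 45167 = -45205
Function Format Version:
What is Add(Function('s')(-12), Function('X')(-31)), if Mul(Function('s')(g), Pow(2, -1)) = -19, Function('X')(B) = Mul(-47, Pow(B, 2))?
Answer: -45205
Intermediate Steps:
Function('s')(g) = -38 (Function('s')(g) = Mul(2, -19) = -38)
Add(Function('s')(-12), Function('X')(-31)) = Add(-38, Mul(-47, Pow(-31, 2))) = Add(-38, Mul(-47, 961)) = Add(-38, -45167) = -45205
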